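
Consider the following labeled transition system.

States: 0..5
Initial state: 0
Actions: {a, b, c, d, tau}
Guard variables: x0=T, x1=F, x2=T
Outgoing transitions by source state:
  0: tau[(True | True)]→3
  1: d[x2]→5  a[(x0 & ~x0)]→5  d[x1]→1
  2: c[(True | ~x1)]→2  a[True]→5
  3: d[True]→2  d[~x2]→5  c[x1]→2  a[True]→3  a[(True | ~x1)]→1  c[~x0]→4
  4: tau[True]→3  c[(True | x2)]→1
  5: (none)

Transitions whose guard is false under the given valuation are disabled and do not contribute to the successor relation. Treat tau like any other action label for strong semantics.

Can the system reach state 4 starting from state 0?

Answer: UNREACHABLE

Analysis:
Guard filter leaves 9 enabled edge(s).
L0 = {0}
L1 = {3}  total {0,3}
L2 = {1,2}  total {0,1,2,3}
L3 = {5}  total {0,1,2,3,5}
Reach set: {0,1,2,3,5}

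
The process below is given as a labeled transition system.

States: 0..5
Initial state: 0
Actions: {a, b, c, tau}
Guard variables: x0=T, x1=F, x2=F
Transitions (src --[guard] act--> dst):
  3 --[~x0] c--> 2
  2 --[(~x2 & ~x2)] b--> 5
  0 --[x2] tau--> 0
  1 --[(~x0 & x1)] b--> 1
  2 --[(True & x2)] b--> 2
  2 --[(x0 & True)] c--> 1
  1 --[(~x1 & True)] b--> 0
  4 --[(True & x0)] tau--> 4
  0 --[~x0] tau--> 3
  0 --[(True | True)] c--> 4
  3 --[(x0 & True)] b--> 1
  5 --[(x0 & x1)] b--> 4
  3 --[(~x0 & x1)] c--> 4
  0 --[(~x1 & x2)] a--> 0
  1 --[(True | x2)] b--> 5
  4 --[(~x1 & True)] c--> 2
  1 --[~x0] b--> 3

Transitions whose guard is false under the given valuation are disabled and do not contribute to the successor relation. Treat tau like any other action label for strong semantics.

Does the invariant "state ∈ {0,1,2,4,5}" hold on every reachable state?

Answer: INVARIANT HOLDS

Trace:
Allowed set {0,1,2,4,5}
R = {0,1,2,4,5}
  0: safe
  1: safe
  2: safe
  4: safe
  5: safe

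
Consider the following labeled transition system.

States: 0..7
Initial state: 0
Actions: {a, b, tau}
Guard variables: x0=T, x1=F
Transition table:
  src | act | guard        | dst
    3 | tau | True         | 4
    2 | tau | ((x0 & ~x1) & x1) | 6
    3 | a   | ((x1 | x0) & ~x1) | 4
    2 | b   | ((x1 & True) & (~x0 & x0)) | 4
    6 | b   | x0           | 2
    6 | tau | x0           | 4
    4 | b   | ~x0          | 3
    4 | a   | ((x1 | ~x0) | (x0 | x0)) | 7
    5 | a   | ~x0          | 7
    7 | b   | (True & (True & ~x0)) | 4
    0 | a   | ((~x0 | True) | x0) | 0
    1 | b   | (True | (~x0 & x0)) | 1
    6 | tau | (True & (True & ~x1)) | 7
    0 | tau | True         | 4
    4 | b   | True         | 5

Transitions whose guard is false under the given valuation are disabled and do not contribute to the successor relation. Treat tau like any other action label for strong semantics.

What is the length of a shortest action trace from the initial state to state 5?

Answer: 2

Trace:
Layered search for 5:
  Layer 0: {0}
  Layer 1: {4}
  Layer 2: {5,7}
first hit 5 at d=2 via tau·b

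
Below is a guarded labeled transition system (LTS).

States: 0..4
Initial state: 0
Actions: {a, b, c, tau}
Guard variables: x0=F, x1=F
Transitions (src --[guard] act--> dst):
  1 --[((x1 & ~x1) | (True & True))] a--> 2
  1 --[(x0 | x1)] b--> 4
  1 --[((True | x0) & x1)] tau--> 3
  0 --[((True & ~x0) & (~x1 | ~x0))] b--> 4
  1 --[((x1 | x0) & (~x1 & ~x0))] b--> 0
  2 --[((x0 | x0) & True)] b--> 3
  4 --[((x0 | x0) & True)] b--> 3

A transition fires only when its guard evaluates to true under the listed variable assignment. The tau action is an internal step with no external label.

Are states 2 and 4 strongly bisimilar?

Refine partition for ~:
  P[0] = {{0,1,2,3,4}}
  P[1] = {{0},{1},{2,3,4}}
Fixed point at round 2; 3 class(es).
[2]={2,3,4}  [4]={2,3,4}

Answer: BISIMILAR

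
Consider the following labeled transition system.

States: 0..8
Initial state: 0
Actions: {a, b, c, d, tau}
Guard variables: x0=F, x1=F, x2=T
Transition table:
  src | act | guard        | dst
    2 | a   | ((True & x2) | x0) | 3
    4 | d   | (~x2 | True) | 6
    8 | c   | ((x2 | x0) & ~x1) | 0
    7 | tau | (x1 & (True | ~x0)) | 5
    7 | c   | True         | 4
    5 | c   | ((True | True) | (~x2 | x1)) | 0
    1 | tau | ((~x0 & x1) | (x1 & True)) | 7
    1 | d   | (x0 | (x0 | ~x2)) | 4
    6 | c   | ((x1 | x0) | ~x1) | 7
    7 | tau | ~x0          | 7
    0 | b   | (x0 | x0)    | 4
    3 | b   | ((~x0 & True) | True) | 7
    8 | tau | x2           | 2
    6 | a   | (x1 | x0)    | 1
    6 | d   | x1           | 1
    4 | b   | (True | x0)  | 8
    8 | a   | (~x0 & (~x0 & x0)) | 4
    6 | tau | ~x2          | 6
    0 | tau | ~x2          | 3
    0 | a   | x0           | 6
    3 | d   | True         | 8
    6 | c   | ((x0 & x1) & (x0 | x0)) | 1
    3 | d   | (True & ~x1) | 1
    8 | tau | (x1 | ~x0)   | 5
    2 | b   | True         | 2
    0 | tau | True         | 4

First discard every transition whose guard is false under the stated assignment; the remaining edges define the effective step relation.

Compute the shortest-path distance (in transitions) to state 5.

Answer: 3

Trace:
BFS to 5:
  L0 = {0}
  L1 = {4}
  L2 = {6,8}
  L3 = {2,5,7}
5 enters at depth 3; path tau·b·tau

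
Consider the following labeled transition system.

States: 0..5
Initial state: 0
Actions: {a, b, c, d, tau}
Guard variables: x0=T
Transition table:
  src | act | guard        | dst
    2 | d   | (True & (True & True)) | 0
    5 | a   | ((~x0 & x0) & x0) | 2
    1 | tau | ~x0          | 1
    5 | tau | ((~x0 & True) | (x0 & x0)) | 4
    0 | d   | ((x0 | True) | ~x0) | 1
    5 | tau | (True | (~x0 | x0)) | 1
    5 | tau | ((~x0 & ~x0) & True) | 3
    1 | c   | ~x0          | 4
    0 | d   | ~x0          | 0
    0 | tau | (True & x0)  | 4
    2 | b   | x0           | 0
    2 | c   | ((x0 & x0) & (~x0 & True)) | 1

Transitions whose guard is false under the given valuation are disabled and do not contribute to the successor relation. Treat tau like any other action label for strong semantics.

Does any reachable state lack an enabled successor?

Reachable = {0,1,4}
  0: d→1  tau→4  [2 out]
  1: ∅  [STUCK]
  4: ∅  [STUCK]
Path to 1: d

Answer: DEADLOCK at state 1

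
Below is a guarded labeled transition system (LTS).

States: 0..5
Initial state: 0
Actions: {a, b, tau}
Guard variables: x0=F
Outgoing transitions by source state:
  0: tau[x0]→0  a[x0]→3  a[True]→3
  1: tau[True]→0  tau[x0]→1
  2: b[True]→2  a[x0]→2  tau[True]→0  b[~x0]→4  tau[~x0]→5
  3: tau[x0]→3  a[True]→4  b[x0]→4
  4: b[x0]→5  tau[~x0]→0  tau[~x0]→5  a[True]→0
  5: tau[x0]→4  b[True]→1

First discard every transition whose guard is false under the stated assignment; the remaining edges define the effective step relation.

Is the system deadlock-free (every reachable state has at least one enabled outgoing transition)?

Answer: DEADLOCK-FREE

Working:
R = {0,1,3,4,5}
  0: a→3  [deg 1]
  1: tau→0  [deg 1]
  3: a→4  [deg 1]
  4: a→0  tau→0  tau→5  [deg 3]
  5: b→1  [deg 1]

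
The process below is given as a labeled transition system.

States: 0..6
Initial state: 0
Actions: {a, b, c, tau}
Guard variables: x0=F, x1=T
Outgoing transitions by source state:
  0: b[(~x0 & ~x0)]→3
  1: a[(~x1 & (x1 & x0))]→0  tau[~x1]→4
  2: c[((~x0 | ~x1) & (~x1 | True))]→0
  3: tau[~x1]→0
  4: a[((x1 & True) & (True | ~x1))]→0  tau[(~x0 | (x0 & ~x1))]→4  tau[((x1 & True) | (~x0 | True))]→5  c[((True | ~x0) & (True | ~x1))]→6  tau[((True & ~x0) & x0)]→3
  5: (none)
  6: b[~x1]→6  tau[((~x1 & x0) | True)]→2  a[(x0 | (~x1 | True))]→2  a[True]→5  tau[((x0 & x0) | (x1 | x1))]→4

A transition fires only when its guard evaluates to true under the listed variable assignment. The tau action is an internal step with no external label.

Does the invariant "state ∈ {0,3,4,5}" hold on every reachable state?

Inv-set: {0,3,4,5}
Reachable = {0,3}
  0: ok
  3: ok

Answer: INVARIANT HOLDS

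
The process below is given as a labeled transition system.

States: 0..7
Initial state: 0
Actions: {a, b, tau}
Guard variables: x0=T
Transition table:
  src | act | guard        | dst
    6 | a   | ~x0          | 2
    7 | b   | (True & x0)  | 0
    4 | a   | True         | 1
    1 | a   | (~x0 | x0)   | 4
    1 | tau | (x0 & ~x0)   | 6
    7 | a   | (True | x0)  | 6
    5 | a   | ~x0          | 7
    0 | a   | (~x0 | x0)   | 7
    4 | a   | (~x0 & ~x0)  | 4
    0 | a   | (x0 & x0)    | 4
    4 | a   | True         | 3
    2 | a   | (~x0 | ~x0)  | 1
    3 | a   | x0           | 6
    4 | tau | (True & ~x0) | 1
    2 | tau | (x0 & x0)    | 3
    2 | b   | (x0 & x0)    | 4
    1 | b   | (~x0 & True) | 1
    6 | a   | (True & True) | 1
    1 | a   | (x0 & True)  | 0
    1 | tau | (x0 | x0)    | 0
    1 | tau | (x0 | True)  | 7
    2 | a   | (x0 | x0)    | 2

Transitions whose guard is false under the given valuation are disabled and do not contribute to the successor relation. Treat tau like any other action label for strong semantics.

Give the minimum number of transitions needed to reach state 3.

Answer: 2

Trace:
Breadth-first toward 3:
  depth 0: {0}
  depth 1: {4,7}
  depth 2: {1,3,6}
depth(3)=2, e.g. a·a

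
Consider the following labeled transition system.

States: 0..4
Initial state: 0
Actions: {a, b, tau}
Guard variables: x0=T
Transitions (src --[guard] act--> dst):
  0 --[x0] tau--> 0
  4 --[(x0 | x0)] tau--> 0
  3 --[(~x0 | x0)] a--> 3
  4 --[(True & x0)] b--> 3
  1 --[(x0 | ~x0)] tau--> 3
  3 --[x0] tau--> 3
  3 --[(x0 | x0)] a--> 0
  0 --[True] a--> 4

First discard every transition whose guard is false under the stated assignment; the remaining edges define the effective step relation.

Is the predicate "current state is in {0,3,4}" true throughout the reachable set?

Answer: INVARIANT HOLDS

Working:
Inv-set: {0,3,4}
Reachable = {0,3,4}
  0: ok
  3: ok
  4: ok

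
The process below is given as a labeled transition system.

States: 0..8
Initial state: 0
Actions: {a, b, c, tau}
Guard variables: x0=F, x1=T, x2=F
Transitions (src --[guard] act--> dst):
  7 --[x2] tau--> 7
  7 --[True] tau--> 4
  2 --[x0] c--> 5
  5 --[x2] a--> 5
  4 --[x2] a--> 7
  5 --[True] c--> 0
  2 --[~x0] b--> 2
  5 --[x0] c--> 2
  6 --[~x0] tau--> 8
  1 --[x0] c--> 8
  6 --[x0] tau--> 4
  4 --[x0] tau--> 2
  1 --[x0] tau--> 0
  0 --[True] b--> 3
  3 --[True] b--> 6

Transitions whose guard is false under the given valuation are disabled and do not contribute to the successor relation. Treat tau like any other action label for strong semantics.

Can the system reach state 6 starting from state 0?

After dropping false guards: 6 live edges.
L0 = {0}
L1 = {3}  cumulative {0,3}
L2 = {6}  cumulative {0,3,6}
L3 = {8}  cumulative {0,3,6,8}
R = {0,3,6,8}
Path to 6: b·b

Answer: REACHABLE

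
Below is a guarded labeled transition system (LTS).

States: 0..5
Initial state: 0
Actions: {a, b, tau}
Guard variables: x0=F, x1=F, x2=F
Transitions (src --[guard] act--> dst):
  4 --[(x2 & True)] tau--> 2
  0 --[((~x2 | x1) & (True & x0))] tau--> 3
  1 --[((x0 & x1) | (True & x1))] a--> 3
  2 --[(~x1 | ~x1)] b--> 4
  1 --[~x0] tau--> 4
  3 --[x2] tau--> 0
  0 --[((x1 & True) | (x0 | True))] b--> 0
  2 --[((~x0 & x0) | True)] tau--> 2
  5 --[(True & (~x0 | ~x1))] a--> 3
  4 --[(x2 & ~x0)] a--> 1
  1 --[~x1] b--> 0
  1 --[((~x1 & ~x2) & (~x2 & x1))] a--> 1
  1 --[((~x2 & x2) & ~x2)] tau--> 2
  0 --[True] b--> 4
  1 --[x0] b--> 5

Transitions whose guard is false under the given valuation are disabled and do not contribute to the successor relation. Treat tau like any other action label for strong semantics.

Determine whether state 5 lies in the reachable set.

Guard filter leaves 7 enabled edge(s).
depth 0: {0}
depth 1: {4}  total {0,4}
Reach set: {0,4}

Answer: UNREACHABLE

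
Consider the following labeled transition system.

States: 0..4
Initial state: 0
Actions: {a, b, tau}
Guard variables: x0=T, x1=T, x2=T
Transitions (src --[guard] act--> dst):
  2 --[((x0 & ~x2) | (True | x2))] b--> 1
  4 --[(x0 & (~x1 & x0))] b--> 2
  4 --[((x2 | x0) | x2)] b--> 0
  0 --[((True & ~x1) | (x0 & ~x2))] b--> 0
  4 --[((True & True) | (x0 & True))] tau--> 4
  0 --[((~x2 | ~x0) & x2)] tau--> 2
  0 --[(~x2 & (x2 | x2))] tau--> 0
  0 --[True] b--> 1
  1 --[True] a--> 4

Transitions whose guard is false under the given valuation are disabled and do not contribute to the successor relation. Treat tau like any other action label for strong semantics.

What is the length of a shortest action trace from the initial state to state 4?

Layered search for 4:
  depth 0: {0}
  depth 1: {1}
  depth 2: {4}
depth(4)=2, e.g. b·a

Answer: 2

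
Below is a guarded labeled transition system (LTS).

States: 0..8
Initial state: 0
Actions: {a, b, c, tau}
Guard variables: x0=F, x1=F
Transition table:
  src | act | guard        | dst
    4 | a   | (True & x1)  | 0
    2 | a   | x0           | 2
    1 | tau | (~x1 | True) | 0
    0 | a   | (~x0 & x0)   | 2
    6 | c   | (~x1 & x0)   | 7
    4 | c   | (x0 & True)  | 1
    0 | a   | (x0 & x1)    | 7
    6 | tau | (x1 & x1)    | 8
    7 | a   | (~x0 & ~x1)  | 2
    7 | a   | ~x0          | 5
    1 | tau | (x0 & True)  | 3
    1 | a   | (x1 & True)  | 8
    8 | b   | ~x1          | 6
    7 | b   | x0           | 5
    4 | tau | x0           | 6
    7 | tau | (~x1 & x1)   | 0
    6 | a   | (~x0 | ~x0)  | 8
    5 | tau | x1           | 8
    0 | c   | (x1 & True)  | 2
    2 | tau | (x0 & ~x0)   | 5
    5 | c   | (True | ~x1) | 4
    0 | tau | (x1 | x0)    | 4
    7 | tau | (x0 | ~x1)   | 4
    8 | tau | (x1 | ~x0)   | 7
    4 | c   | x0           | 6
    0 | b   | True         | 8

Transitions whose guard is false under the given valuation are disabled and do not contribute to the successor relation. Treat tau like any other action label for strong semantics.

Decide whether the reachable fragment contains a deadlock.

Answer: DEADLOCK at state 2

Trace:
Reachable = {0,2,4,5,6,7,8}
  0: b→8  [deg 1]
  2: ∅  [STUCK]
  4: ∅  [STUCK]
  5: c→4  [deg 1]
  6: a→8  [deg 1]
  7: a→2  a→5  tau→4  [deg 3]
  8: b→6  tau→7  [deg 2]
witness 2: b·tau·a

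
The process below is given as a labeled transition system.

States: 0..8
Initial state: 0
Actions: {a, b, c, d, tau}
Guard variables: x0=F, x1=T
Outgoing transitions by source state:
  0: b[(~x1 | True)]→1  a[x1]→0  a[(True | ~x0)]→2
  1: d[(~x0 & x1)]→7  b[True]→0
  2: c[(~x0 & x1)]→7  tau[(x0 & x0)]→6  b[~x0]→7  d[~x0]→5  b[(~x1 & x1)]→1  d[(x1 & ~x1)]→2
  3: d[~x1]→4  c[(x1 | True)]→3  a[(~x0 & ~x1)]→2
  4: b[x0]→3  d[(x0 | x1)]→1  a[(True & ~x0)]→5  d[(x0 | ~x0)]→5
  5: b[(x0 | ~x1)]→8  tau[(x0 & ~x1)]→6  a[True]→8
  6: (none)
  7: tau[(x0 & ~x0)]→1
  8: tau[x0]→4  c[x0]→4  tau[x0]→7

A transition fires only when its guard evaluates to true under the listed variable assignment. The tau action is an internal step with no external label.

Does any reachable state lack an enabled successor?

Answer: DEADLOCK at state 7

Trace:
R = {0,1,2,5,7,8}
  0: a→0  a→2  b→1  [3 out]
  1: b→0  d→7  [2 out]
  2: b→7  c→7  d→5  [3 out]
  5: a→8  [1 out]
  7: ∅  [deadlock]
  8: ∅  [deadlock]
trace reaching 7: b·d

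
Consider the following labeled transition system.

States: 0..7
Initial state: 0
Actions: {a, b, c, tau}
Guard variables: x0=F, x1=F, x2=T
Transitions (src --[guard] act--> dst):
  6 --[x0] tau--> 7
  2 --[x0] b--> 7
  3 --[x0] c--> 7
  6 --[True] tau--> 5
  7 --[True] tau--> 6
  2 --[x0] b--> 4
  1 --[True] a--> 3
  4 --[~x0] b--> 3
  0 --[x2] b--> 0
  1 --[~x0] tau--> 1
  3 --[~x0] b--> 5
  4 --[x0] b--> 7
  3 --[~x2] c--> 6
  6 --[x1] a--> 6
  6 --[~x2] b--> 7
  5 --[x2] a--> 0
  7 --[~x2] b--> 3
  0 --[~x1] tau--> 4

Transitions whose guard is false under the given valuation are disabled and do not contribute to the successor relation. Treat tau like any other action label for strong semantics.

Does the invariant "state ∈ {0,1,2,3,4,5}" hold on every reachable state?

Safe = {0,1,2,3,4,5}
Reachable = {0,3,4,5}
  0: ✓
  3: ✓
  4: ✓
  5: ✓

Answer: INVARIANT HOLDS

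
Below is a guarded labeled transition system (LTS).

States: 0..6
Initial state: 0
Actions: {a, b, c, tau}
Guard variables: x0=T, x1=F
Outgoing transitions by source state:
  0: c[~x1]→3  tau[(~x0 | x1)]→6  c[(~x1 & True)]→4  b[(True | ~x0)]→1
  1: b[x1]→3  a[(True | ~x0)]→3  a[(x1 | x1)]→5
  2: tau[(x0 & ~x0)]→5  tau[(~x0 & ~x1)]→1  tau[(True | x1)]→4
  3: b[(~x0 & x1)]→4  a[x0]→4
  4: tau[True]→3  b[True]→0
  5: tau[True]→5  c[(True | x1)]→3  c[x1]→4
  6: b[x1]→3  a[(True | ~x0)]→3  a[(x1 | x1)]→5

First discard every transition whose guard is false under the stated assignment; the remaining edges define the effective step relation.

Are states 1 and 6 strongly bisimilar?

Answer: BISIMILAR

Trace:
Refine partition for ~:
  P[0] = {{0,1,2,3,4,5,6}}
  P[1] = {{0},{1,3,6},{2},{4},{5}}
  P[2] = {{0},{1,6},{2},{3},{4},{5}}
6 equivalence class(es) (converged in 3)
1∈{1,6}, 6∈{1,6}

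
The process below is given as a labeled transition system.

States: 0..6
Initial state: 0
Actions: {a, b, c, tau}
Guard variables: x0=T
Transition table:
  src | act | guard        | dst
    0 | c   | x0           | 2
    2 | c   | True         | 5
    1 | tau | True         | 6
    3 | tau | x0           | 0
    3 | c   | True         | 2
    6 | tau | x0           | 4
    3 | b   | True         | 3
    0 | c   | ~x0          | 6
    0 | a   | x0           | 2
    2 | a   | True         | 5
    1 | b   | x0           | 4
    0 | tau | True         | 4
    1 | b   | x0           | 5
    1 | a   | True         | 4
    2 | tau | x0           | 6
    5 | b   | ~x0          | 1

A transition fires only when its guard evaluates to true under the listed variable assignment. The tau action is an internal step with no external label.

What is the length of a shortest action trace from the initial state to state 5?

Layered search for 5:
  L0 = {0}
  L1 = {2,4}
  L2 = {5,6}
depth(5)=2, e.g. a·a

Answer: 2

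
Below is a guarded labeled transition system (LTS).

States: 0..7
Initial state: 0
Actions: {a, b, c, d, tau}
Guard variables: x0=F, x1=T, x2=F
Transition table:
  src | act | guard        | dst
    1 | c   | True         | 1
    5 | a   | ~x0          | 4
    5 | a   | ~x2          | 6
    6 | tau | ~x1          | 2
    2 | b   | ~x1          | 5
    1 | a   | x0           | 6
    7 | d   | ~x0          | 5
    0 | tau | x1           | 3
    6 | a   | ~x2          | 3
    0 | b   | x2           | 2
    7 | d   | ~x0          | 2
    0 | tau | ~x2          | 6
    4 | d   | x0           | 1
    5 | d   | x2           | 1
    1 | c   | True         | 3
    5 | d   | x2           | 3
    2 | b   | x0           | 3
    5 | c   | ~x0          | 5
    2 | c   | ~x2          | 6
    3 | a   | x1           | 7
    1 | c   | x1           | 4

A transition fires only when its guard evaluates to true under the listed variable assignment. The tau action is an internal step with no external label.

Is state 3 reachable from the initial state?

13 transition(s) survive guard evaluation.
depth 0: {0}
depth 1: {3,6}  now seen {0,3,6}
depth 2: {7}  now seen {0,3,6,7}
depth 3: {2,5}  now seen {0,2,3,5,6,7}
depth 4: {4}  now seen {0,2,3,4,5,6,7}
R = {0,2,3,4,5,6,7}
witness 3: tau

Answer: REACHABLE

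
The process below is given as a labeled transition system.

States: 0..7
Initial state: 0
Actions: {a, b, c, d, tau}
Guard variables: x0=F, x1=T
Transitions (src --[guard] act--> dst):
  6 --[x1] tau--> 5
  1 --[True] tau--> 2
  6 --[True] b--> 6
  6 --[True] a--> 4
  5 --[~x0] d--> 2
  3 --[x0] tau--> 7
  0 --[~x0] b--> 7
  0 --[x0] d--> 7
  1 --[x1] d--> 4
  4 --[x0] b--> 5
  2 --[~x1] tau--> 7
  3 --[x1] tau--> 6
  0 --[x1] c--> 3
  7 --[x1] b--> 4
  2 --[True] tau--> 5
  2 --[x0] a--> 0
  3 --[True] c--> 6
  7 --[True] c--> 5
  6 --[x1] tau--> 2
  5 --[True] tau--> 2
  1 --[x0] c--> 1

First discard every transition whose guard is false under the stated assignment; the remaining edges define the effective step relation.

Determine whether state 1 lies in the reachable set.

After dropping false guards: 15 live edges.
L0 = {0}
L1 = {3,7}  total {0,3,7}
L2 = {4,5,6}  total {0,3,4,5,6,7}
L3 = {2}  total {0,2,3,4,5,6,7}
Reachable = {0,2,3,4,5,6,7}

Answer: UNREACHABLE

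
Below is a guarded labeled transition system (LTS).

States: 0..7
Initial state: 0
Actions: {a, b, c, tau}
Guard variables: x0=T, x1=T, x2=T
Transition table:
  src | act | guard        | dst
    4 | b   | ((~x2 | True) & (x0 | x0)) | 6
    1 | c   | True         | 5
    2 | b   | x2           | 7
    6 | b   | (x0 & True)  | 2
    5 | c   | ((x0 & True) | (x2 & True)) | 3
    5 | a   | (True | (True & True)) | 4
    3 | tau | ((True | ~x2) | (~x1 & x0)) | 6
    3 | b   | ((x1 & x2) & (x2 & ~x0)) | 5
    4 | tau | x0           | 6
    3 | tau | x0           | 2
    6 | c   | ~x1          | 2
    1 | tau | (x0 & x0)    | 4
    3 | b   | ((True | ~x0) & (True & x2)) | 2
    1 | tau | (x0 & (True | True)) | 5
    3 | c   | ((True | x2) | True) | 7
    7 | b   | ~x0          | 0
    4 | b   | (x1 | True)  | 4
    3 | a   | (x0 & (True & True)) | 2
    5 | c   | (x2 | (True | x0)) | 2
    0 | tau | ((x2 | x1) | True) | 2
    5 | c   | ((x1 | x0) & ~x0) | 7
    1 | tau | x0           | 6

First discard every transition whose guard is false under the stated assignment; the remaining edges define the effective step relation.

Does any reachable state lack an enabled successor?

Answer: DEADLOCK at state 7

Working:
Reachable = {0,2,7}
  0: tau→2  [1 exit(s)]
  2: b→7  [1 exit(s)]
  7: ∅  [no exit]
trace reaching 7: tau·b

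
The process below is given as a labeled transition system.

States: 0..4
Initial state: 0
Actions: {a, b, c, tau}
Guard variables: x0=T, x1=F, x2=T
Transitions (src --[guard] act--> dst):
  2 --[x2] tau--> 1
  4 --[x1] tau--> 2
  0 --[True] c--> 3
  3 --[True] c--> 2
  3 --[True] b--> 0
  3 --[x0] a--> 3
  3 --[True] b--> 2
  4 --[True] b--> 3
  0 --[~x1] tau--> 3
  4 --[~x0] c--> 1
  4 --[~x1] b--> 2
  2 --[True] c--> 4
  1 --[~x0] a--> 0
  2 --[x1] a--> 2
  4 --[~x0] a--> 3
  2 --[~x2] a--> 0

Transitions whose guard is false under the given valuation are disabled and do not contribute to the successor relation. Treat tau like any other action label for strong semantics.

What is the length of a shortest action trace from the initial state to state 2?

Answer: 2

Working:
Layered search for 2:
  depth 0: {0}
  depth 1: {3}
  depth 2: {2}
depth(2)=2, e.g. c·b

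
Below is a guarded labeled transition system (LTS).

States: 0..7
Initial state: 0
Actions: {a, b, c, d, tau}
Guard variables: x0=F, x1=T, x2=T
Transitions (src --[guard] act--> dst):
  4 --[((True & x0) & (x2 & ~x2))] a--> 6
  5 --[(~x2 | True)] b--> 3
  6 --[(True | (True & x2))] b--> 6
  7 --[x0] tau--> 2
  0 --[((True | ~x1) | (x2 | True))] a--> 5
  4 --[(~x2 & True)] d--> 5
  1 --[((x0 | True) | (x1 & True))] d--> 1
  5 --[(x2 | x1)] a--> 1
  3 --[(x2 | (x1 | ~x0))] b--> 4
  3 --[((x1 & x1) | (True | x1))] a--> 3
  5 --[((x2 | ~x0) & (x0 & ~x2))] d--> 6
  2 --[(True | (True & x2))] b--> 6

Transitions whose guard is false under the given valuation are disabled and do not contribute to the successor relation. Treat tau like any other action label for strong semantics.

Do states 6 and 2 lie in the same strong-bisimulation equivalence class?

Answer: BISIMILAR

Working:
Refine partition for ~:
  P[0] = {{0,1,2,3,4,5,6,7}}
  P[1] = {{0},{1},{2,6},{3,5},{4,7}}
  P[2] = {{0},{1},{2,6},{3},{4,7},{5}}
stable after 3 split(s): 6 block(s)
[6]={2,6}  [2]={2,6}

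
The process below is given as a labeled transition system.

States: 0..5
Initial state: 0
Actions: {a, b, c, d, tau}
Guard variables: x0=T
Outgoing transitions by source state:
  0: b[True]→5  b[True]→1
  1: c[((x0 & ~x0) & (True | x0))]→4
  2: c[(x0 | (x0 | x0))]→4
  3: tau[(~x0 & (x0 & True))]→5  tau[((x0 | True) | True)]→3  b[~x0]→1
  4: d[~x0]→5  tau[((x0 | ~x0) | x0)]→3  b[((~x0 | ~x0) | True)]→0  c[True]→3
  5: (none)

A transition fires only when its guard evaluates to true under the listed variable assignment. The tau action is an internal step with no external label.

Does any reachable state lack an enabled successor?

Reach set: {0,1,5}
  0: b→1  b→5  [2 out]
  1: ∅  [deadlock]
  5: ∅  [deadlock]
witness 1: b

Answer: DEADLOCK at state 1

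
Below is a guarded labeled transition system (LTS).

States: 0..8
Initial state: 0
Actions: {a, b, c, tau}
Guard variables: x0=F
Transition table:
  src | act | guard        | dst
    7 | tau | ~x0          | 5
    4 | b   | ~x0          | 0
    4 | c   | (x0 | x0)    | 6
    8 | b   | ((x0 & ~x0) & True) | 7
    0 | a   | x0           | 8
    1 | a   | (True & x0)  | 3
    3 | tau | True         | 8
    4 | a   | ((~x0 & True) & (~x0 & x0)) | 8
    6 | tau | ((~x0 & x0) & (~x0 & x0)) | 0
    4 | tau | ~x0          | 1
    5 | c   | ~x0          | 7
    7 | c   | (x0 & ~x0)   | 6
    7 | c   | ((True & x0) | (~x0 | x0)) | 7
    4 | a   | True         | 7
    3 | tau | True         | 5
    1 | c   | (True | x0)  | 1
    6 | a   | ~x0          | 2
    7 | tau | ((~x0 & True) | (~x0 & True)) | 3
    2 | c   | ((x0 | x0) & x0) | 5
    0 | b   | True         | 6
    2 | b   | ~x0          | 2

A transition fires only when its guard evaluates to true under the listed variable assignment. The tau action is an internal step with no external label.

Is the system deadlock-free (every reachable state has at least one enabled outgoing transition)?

Answer: DEADLOCK-FREE

Analysis:
Reach set: {0,2,6}
  0: b→6  [1 out]
  2: b→2  [1 out]
  6: a→2  [1 out]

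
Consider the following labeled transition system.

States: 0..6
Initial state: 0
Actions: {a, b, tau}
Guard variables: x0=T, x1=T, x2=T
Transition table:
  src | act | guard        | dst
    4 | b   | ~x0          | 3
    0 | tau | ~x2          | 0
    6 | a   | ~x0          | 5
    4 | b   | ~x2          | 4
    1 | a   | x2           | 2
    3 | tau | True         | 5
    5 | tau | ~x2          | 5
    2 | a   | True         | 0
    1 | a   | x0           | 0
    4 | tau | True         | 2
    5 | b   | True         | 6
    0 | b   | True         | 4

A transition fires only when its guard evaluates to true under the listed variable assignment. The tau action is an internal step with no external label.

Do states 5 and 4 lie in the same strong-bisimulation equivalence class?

Answer: NOT BISIMILAR

Analysis:
Refine partition for ~:
  P[0] = {{0,1,2,3,4,5,6}}
  P[1] = {{0,5},{1,2},{3,4},{6}}
  P[2] = {{0},{1},{2},{3},{4},{5},{6}}
stable after 3 split(s): 7 block(s)
5∈{5}, 4∈{4}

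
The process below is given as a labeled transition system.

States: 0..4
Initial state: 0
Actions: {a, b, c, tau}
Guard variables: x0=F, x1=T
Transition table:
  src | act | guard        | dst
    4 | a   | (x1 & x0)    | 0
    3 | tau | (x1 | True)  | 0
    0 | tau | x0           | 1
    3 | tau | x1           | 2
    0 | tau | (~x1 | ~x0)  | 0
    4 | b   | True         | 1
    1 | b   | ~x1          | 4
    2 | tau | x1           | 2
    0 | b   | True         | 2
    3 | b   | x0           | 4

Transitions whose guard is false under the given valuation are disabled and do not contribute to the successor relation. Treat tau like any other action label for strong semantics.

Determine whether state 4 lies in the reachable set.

Answer: UNREACHABLE

Trace:
6 transition(s) survive guard evaluation.
Layer 0: {0}
Layer 1: {2}  cumulative {0,2}
R = {0,2}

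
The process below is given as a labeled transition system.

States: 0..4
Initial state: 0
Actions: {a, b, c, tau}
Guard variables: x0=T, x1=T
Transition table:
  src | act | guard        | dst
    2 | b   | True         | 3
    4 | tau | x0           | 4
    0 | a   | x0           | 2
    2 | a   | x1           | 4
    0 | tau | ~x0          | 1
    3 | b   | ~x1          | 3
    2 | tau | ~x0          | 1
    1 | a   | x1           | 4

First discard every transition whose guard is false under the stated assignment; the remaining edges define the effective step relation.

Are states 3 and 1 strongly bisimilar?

Refine partition for ~:
  P[0] = {{0,1,2,3,4}}
  P[1] = {{0,1},{2},{3},{4}}
  P[2] = {{0},{1},{2},{3},{4}}
5 equivalence class(es) (converged in 3)
[3]={3}  [1]={1}

Answer: NOT BISIMILAR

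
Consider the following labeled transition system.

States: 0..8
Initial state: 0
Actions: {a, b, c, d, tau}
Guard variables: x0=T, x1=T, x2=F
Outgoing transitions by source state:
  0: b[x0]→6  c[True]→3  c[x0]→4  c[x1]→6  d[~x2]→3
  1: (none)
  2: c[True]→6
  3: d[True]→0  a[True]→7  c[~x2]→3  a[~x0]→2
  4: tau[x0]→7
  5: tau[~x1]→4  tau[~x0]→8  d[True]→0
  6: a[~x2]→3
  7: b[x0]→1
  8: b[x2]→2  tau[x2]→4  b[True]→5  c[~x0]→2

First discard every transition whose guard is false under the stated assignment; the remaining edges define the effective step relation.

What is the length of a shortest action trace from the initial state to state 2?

Breadth-first toward 2:
  depth 0: {0}
  depth 1: {3,4,6}
  depth 2: {7}
  depth 3: {1}
2 never appears.

Answer: UNREACHABLE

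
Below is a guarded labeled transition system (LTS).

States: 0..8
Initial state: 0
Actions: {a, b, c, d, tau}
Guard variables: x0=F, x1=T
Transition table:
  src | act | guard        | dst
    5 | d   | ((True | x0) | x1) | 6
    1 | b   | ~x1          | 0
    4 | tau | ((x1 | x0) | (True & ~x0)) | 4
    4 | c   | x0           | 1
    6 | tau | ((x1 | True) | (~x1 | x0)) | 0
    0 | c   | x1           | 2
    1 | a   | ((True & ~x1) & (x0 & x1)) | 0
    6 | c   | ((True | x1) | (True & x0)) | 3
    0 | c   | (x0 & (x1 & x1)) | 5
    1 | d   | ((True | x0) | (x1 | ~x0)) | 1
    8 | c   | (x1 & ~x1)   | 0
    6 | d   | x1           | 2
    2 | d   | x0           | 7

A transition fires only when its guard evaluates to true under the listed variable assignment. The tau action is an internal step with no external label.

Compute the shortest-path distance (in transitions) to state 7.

Answer: UNREACHABLE

Trace:
BFS to 7:
  Layer 0: {0}
  Layer 1: {2}
7 never appears.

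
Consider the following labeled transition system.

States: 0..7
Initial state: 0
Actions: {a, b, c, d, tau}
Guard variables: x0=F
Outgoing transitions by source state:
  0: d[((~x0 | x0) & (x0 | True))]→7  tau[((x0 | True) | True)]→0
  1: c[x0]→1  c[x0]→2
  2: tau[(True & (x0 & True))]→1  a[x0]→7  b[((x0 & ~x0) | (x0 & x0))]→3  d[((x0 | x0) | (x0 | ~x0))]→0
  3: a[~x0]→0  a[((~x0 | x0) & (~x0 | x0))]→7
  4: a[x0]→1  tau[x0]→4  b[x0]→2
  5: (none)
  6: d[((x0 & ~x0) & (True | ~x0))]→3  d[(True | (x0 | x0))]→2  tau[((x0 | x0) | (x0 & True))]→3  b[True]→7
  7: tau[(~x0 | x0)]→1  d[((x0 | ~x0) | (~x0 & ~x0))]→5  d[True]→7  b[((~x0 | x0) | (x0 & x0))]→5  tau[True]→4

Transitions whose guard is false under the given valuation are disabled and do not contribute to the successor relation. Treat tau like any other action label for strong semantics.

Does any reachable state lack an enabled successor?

R = {0,1,4,5,7}
  0: d→7  tau→0  [2 out]
  1: ∅  [deadlock]
  4: ∅  [deadlock]
  5: ∅  [deadlock]
  7: b→5  d→5  d→7  tau→1  tau→4  [5 out]
Path to 1: d·tau

Answer: DEADLOCK at state 1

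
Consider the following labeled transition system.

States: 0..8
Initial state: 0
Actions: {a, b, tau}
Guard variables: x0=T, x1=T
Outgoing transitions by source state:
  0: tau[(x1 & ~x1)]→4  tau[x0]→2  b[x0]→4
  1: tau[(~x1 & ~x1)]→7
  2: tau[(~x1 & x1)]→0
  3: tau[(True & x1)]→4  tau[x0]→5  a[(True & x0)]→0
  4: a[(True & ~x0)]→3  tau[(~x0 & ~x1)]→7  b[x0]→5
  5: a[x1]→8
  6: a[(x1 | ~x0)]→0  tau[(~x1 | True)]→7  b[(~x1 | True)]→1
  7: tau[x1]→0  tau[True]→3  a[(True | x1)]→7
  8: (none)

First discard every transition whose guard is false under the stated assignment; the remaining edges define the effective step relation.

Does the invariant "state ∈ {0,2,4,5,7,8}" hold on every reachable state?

Inv-set: {0,2,4,5,7,8}
Reach set: {0,2,4,5,8}
  0: ok
  2: ok
  4: ok
  5: ok
  8: ok

Answer: INVARIANT HOLDS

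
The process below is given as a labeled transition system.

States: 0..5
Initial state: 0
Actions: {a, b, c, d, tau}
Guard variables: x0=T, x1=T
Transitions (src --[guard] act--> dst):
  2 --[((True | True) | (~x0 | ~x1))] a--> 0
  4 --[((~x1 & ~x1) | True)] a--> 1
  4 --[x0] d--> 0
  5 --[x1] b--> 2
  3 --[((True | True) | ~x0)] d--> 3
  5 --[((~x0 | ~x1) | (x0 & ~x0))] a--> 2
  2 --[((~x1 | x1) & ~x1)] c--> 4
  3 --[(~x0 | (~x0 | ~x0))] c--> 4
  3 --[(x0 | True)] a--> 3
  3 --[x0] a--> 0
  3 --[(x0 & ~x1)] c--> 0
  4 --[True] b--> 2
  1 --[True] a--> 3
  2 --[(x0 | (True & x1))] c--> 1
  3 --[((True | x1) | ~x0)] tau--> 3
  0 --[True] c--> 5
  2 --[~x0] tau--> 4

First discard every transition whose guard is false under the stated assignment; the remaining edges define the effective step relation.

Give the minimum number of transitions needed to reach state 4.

Answer: UNREACHABLE

Trace:
BFS to 4:
  Layer 0: {0}
  Layer 1: {5}
  Layer 2: {2}
  Layer 3: {1}
  Layer 4: {3}
4 never appears.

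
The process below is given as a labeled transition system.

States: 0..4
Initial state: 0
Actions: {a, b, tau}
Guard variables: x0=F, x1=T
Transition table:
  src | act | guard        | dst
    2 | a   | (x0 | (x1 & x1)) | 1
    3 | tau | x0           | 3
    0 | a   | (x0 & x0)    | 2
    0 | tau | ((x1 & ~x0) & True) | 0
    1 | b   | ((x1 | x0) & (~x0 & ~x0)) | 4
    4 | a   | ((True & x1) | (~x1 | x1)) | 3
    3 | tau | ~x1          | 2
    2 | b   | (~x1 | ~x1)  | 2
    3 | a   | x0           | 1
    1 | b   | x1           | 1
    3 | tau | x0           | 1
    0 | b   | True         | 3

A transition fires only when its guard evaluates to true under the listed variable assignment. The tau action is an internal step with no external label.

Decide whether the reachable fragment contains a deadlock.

Answer: DEADLOCK at state 3

Trace:
Reach set: {0,3}
  0: b→3  tau→0  [deg 2]
  3: ∅  [no exit]
trace reaching 3: b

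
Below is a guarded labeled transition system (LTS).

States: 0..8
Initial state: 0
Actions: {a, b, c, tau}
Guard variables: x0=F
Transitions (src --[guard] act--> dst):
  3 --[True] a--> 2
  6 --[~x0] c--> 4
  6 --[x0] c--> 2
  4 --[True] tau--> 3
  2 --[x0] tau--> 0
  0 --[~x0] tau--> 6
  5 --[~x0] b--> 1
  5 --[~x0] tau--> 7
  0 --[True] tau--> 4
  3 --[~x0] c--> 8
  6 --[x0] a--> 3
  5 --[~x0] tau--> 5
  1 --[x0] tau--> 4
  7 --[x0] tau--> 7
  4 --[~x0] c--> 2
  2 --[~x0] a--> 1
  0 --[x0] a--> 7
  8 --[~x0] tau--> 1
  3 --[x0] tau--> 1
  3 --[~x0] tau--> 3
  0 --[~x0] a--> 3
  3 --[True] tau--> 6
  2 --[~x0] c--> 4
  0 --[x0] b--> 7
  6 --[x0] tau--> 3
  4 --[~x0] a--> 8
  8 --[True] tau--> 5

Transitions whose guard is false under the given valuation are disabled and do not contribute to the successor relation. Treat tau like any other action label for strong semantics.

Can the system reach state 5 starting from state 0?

Guard filter leaves 18 enabled edge(s).
Layer 0: {0}
Layer 1: {3,4,6}  total {0,3,4,6}
Layer 2: {2,8}  total {0,2,3,4,6,8}
Layer 3: {1,5}  total {0,1,2,3,4,5,6,8}
Layer 4: {7}  total {0,1,2,3,4,5,6,7,8}
Reach set: {0,1,2,3,4,5,6,7,8}
Path to 5: tau·a·tau

Answer: REACHABLE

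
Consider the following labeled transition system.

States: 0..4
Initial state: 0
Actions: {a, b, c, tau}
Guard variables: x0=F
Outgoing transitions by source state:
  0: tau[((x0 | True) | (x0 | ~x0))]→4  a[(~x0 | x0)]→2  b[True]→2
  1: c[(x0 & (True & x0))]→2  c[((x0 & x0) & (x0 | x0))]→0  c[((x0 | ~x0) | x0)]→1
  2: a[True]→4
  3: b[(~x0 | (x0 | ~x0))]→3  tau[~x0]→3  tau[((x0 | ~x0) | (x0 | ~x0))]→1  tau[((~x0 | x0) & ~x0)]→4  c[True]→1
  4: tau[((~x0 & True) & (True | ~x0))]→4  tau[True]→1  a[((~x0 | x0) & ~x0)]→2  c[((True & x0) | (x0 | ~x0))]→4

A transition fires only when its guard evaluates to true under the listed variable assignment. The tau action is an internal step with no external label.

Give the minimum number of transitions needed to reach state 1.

BFS to 1:
  Layer 0: {0}
  Layer 1: {2,4}
  Layer 2: {1}
depth(1)=2, e.g. tau·tau

Answer: 2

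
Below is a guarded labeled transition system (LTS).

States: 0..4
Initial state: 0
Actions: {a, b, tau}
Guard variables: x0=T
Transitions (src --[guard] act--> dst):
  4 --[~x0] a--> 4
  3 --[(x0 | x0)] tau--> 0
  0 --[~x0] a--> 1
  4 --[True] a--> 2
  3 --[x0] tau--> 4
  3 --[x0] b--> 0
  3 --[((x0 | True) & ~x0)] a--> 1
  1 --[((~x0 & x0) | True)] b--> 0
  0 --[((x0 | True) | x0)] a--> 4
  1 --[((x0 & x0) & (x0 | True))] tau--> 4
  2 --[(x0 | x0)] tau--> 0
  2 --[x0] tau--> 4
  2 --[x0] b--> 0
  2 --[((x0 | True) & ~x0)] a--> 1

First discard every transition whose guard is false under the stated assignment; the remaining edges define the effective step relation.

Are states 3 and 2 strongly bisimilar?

Bisimulation quotient by refinement:
  round 0: {{0,1,2,3,4}}
  round 1: {{0,4},{1,2,3}}
  round 2: {{0},{1,2,3},{4}}
  round 3: {{0},{1},{2,3},{4}}
4 equivalence class(es) (converged in 4)
[3]={2,3}  [2]={2,3}

Answer: BISIMILAR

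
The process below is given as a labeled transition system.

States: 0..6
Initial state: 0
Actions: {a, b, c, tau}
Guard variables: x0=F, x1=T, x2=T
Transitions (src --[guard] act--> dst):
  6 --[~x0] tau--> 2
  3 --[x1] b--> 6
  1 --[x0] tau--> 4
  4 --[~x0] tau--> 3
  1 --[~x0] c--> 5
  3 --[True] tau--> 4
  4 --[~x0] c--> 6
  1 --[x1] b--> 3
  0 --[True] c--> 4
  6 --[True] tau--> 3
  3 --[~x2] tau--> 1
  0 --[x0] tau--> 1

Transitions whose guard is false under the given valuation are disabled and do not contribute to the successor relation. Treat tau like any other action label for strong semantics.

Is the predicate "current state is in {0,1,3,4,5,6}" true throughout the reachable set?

Allowed set {0,1,3,4,5,6}
R = {0,2,3,4,6}
  0: ok
  2: VIOLATES
  3: ok
  4: ok
  6: ok
witness against invariant: c·c·tau → 2

Answer: INVARIANT VIOLATED at state 2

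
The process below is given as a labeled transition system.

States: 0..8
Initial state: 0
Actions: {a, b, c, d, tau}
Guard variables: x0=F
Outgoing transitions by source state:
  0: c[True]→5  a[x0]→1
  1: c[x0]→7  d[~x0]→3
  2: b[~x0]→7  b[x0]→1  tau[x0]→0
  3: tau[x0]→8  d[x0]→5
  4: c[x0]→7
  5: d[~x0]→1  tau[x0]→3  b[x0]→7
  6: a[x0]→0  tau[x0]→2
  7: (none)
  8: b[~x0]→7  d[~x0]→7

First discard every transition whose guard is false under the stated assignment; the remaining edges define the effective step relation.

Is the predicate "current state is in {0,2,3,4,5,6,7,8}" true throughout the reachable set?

Answer: INVARIANT VIOLATED at state 1

Trace:
Allowed set {0,2,3,4,5,6,7,8}
Reachable = {0,1,3,5}
  0: safe
  1: ✗ unsafe
  3: safe
  5: safe
witness against invariant: c·d → 1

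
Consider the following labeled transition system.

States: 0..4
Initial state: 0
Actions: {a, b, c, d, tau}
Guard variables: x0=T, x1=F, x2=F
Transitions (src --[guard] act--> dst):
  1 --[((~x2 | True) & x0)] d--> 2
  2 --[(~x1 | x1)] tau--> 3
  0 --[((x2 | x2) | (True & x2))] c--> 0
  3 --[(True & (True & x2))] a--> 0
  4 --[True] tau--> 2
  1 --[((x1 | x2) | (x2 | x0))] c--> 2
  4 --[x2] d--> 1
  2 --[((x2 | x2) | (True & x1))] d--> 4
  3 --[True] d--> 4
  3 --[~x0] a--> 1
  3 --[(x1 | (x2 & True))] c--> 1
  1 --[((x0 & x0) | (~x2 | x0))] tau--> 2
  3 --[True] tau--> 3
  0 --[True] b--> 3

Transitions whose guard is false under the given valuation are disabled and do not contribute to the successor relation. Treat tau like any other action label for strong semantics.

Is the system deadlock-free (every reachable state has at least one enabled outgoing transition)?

Answer: DEADLOCK-FREE

Analysis:
R = {0,2,3,4}
  0: b→3  [1 exit(s)]
  2: tau→3  [1 exit(s)]
  3: d→4  tau→3  [2 exit(s)]
  4: tau→2  [1 exit(s)]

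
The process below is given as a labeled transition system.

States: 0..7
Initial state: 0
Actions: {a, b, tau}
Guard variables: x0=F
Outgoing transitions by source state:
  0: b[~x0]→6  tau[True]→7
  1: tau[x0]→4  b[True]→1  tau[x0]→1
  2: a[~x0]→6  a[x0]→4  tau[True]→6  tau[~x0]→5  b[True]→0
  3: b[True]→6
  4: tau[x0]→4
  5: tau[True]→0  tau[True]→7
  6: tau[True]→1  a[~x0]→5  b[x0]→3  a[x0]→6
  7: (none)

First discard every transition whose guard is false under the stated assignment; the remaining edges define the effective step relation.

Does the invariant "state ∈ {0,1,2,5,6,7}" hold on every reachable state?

Inv-set: {0,1,2,5,6,7}
Reachable = {0,1,5,6,7}
  0: ✓
  1: ✓
  5: ✓
  6: ✓
  7: ✓

Answer: INVARIANT HOLDS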